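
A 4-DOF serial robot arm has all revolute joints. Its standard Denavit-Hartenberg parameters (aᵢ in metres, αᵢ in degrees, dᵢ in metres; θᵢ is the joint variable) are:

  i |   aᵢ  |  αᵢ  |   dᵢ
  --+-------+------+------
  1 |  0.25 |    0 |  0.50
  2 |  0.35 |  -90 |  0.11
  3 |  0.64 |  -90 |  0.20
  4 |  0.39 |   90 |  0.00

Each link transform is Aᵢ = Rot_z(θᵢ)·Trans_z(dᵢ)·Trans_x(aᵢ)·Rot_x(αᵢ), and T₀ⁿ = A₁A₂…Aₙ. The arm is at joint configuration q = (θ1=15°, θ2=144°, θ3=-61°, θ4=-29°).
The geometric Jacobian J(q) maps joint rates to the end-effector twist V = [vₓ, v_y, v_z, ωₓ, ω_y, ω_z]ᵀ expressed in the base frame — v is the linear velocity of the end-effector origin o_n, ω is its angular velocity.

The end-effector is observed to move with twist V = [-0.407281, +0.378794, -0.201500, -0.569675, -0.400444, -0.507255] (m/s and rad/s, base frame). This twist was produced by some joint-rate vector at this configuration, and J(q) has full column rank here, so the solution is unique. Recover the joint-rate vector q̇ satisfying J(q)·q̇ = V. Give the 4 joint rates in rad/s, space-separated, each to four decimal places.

-0.9140 0.6220 0.5780 0.4440

o_n = [-0.6688, -0.0026, 1.4681]
J₁: ẑ×o_n = [0.0026, -0.6688, 0.0000], ω = ẑ
J2: z=[0.0000, 0.0000, 1.0000] o=[0.2415, 0.0647, 0.5000] → [0.0673, -0.9102, 0.0000, 0.0000, 0.0000, 1.0000]
J3: z=[-0.3584, -0.9336, 0.0000] o=[-0.0853, 0.1901, 0.6100] → [-0.8011, 0.3075, -0.4756, -0.3584, -0.9336, 0.0000]
J4: z=[-0.8165, 0.3134, -0.4848] o=[-0.4466, 0.1146, 1.1698] → [0.0367, 0.3513, 0.1654, -0.8165, 0.3134, -0.4848]
q̇ = J⁺·V = [-0.9140, 0.6220, 0.5780, 0.4440]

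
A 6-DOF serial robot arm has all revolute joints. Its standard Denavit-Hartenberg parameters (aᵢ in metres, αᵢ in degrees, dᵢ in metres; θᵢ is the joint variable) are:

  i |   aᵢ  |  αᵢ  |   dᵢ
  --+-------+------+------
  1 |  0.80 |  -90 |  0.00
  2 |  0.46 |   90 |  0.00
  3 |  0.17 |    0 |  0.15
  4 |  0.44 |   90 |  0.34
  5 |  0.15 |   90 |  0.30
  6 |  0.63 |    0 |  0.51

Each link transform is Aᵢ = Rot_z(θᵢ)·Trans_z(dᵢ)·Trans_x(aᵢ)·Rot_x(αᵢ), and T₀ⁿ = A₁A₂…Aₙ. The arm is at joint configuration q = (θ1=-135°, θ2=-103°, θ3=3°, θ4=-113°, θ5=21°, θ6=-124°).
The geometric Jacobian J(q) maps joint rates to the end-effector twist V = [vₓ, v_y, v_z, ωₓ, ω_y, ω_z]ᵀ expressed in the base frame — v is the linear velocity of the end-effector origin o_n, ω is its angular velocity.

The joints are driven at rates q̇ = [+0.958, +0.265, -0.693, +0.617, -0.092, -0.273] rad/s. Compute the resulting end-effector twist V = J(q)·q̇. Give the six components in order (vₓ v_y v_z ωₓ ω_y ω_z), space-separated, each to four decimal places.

o_n = [-0.8321, -0.1605, 0.6857]
J₁: ẑ×o_n = [0.1605, -0.8321, 0.0000], ω = ẑ
J2: z=[0.7071, -0.7071, 0.0000] o=[-0.5657, -0.5657, 0.0000] → [-0.4849, -0.4849, 0.0982, 0.7071, -0.7071, 0.0000]
J3: z=[0.6890, 0.6890, -0.2250] o=[-0.4925, -0.4925, 0.4482] → [0.2383, -0.0873, 0.4627, 0.6890, 0.6890, -0.2250]
J4: z=[0.6890, 0.6890, -0.2250] o=[-0.3559, -0.3685, 0.5799] → [0.1197, 0.0342, 0.4714, 0.6890, 0.6890, -0.2250]
J5: z=[0.0924, -0.3913, -0.9156] o=[-0.4379, 0.1342, 0.3568] → [-0.3986, 0.3305, -0.1815, 0.0924, -0.3913, -0.9156]
J6: z=[-0.9008, -0.4246, 0.0906] o=[-0.4738, 0.1393, 0.0233] → [-0.2541, 0.5643, 0.1180, -0.9008, -0.4246, 0.0906]
V = J·q̇ = [0.0400, -1.0285, -0.0193, 0.3725, -0.0878, 1.0346]

0.0400 -1.0285 -0.0193 0.3725 -0.0878 1.0346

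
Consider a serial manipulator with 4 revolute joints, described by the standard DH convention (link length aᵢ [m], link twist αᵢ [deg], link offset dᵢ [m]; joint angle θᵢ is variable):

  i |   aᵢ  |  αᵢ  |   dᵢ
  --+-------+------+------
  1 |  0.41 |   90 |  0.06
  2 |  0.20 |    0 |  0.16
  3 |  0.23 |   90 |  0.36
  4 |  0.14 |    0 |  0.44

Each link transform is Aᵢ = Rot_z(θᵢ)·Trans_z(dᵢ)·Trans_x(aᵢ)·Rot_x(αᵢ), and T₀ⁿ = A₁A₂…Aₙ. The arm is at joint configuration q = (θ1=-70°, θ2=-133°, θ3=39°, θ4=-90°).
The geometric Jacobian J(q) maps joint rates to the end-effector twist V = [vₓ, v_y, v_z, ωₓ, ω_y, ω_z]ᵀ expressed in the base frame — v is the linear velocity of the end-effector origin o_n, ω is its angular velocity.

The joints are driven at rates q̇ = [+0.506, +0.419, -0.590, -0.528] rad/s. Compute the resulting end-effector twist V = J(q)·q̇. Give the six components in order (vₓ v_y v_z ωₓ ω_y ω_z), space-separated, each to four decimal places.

-0.0094 -0.2426 0.0944 0.3408 -0.4365 0.4692

o_n = [-0.4191, 0.0405, -0.2850]
J₁: ẑ×o_n = [-0.0405, -0.4191, 0.0000], ω = ẑ
J2: z=[-0.9397, -0.3420, 0.0000] o=[0.1402, -0.3853, 0.0600] → [0.1180, -0.3242, -0.5914, -0.9397, -0.3420, 0.0000]
J3: z=[-0.9397, -0.3420, 0.0000] o=[-0.0568, -0.3118, -0.0863] → [0.0680, -0.1868, -0.4550, -0.9397, -0.3420, 0.0000]
J4: z=[-0.3412, 0.9374, 0.0698] o=[-0.4006, -0.4199, -0.3157] → [-0.0033, 0.0092, -0.1397, -0.3412, 0.9374, 0.0698]
V = J·q̇ = [-0.0094, -0.2426, 0.0944, 0.3408, -0.4365, 0.4692]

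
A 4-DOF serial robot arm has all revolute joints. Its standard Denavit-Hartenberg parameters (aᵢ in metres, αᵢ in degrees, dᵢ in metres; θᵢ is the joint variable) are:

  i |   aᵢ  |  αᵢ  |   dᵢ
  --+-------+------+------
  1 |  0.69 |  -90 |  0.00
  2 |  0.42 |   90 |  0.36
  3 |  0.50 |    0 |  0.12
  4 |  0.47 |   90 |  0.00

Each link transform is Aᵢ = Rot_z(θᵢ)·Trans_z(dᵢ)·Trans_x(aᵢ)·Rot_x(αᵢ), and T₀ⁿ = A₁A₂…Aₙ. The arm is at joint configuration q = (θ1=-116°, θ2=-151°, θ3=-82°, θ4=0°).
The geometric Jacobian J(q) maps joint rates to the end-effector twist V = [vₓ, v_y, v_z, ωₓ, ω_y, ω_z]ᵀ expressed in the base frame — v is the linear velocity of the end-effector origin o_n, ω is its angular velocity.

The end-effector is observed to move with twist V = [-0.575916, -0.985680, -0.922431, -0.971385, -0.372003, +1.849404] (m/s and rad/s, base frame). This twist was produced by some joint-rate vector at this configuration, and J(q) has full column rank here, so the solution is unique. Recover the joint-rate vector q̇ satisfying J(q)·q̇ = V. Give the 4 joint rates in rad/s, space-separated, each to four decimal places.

o_n = [-0.6040, 0.1317, 0.1641]
J₁: ẑ×o_n = [-0.1317, -0.6040, 0.0000], ω = ẑ
J2: z=[0.8988, -0.4384, 0.0000] o=[-0.3025, -0.6202, 0.0000] → [-0.0719, -0.1475, 0.5436, 0.8988, -0.4384, 0.0000]
J3: z=[0.2125, 0.4357, -0.8746] o=[0.1821, -0.4478, 0.2036] → [0.4896, 0.6959, 0.4657, 0.2125, 0.4357, -0.8746]
J4: z=[0.2125, 0.4357, -0.8746] o=[-0.2107, -0.1238, 0.1324] → [0.2372, 0.3372, 0.2256, 0.2125, 0.4357, -0.8746]
q̇ = J⁺·V = [0.4780, -0.7100, -0.7610, -0.8070]

0.4780 -0.7100 -0.7610 -0.8070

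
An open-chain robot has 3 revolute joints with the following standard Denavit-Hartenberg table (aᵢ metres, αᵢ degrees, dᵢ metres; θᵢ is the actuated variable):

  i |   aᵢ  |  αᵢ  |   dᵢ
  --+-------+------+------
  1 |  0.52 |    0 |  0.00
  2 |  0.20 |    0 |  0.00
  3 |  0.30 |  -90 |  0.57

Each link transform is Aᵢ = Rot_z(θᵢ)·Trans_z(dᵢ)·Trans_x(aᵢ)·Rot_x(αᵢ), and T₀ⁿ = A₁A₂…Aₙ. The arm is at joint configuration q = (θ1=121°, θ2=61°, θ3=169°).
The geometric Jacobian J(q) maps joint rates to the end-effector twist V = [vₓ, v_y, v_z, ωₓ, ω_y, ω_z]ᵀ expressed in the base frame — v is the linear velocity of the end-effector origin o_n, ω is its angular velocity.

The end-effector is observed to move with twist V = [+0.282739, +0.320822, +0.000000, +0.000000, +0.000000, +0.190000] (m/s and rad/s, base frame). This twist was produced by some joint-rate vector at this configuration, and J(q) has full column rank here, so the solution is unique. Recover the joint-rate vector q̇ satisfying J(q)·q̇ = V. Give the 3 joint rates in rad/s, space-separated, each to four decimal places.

o_n = [-0.1714, 0.3918, 0.5700]
J₁: ẑ×o_n = [-0.3918, -0.1714, 0.0000], ω = ẑ
J2: z=[0.0000, 0.0000, 1.0000] o=[-0.2678, 0.4457, 0.0000] → [0.0539, 0.0964, -0.0000, 0.0000, 0.0000, 1.0000]
J3: z=[0.0000, 0.0000, 1.0000] o=[-0.4677, 0.4387, 0.0000] → [0.0469, 0.2963, -0.0000, 0.0000, 0.0000, 1.0000]
q̇ = J⁺·V = [-0.6220, 0.1320, 0.6800]

-0.6220 0.1320 0.6800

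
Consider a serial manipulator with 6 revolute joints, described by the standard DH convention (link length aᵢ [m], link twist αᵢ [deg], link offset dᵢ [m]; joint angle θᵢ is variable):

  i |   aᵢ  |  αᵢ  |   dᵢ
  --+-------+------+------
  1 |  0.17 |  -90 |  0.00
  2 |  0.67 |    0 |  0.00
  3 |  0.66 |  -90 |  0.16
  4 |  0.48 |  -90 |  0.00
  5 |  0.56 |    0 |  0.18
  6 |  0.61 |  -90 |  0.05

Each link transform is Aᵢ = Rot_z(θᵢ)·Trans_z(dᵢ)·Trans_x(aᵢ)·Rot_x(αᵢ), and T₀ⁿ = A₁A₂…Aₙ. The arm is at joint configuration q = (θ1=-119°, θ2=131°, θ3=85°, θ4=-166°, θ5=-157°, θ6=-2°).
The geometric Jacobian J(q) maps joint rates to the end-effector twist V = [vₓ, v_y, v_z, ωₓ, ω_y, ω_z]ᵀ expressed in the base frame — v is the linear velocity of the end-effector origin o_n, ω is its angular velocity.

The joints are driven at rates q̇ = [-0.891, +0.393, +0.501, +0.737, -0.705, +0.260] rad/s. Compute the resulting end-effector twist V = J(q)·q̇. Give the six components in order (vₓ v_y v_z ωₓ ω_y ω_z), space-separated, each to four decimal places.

0.1660 -0.5577 0.5627 0.1520 -0.6791 -0.3580

o_n = [0.7241, 0.8178, 0.6139]
J₁: ẑ×o_n = [-0.8178, 0.7241, 0.0000], ω = ẑ
J2: z=[0.8746, -0.4848, 0.0000] o=[-0.0824, -0.1487, 0.0000] → [-0.2976, -0.5369, 1.2363, 0.8746, -0.4848, 0.0000]
J3: z=[0.8746, -0.4848, 0.0000] o=[0.1307, 0.2358, -0.5057] → [-0.5428, -0.9792, 0.7968, 0.8746, -0.4848, 0.0000]
J4: z=[-0.2850, -0.5141, 0.8090] o=[0.5295, 0.6252, -0.1177] → [-0.5319, 0.3659, 0.0451, -0.2850, -0.5141, 0.8090]
J5: z=[0.9435, -0.2992, 0.1422] o=[0.4484, 0.2393, -0.3915] → [-0.3831, -0.9094, 0.6283, 0.9435, -0.2992, 0.1422]
J6: z=[0.9435, -0.2992, 0.1422] o=[0.6430, 0.4874, 0.1051] → [-0.1992, -0.4685, 0.3360, 0.9435, -0.2992, 0.1422]
V = J·q̇ = [0.1660, -0.5577, 0.5627, 0.1520, -0.6791, -0.3580]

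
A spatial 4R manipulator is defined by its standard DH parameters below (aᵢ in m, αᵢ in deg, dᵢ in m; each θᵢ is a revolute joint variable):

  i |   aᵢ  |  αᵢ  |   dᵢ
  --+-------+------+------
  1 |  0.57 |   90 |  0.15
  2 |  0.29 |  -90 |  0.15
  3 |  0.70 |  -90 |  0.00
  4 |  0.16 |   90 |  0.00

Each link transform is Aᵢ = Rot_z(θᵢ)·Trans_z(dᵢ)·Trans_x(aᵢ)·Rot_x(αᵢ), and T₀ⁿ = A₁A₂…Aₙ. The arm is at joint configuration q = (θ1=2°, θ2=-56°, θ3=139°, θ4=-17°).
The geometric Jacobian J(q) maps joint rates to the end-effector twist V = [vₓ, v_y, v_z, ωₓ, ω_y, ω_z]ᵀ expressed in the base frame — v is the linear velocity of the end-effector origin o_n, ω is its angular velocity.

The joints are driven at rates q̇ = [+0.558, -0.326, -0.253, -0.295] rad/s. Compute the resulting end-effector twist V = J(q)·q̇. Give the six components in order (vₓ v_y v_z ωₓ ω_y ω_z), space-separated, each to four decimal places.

o_n = [0.3964, 0.4237, 0.4695]
J₁: ẑ×o_n = [-0.4237, 0.3964, 0.0000], ω = ẑ
J2: z=[0.0349, -0.9994, 0.0000] o=[0.5697, 0.0199, 0.1500] → [-0.3193, -0.0111, -0.1590, 0.0349, -0.9994, 0.0000]
J3: z=[0.8285, 0.0289, 0.5592] o=[0.7370, -0.1244, -0.0904] → [-0.2903, -0.6543, 0.4639, 0.8285, 0.0289, 0.5592]
J4: z=[-0.3403, -0.7671, 0.5439] o=[0.4257, 0.3243, 0.3476] → [-0.1476, 0.0256, -0.0563, -0.3403, -0.7671, 0.5439]
V = J·q̇ = [-0.0154, 0.3828, -0.0489, -0.1206, 0.5448, 0.2561]

-0.0154 0.3828 -0.0489 -0.1206 0.5448 0.2561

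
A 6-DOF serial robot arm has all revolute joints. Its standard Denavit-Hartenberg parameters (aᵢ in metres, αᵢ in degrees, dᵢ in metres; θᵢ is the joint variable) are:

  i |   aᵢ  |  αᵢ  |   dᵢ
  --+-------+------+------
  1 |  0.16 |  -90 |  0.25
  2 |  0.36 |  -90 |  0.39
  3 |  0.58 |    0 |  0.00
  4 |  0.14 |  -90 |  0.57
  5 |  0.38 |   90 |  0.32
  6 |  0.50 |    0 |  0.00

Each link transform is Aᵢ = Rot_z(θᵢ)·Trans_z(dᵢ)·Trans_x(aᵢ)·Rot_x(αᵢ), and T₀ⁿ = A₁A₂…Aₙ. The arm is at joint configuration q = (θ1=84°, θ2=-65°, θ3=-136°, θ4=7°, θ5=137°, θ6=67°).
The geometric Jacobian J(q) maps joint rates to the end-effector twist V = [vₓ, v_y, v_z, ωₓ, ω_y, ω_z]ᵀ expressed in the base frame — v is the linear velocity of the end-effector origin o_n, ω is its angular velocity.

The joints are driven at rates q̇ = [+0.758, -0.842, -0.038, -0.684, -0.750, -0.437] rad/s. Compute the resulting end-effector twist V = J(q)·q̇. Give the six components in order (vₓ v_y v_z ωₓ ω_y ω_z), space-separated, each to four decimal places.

-1.2751 -1.7420 0.2487 1.4816 -0.6904 0.5698

o_n = [-0.9943, 0.7357, 0.8328]
J₁: ẑ×o_n = [-0.7357, -0.9943, 0.0000], ω = ẑ
J2: z=[-0.9945, 0.1045, 0.0000] o=[0.0167, 0.1591, 0.2500] → [0.0609, 0.5796, -0.4677, -0.9945, 0.1045, 0.0000]
J3: z=[0.0947, 0.9013, -0.4226] o=[-0.3552, 0.3512, 0.5763] → [0.3937, 0.2458, 0.6124, 0.0947, 0.9013, -0.4226]
J4: z=[0.0947, 0.9013, -0.4226] o=[-0.7744, 0.2180, 0.1981] → [0.7908, 0.0328, 0.2472, 0.0947, 0.9013, -0.4226]
J5: z=[-0.5915, 0.3924, 0.7043] o=[-0.8325, 0.7061, -0.1226] → [0.3541, 0.4512, 0.0460, -0.5915, 0.3924, 0.7043]
J6: z=[-0.6154, -0.7842, -0.0799] o=[-0.8238, 0.6490, 0.3708] → [-0.3553, 0.2979, -0.1870, -0.6154, -0.7842, -0.0799]
V = J·q̇ = [-1.2751, -1.7420, 0.2487, 1.4816, -0.6904, 0.5698]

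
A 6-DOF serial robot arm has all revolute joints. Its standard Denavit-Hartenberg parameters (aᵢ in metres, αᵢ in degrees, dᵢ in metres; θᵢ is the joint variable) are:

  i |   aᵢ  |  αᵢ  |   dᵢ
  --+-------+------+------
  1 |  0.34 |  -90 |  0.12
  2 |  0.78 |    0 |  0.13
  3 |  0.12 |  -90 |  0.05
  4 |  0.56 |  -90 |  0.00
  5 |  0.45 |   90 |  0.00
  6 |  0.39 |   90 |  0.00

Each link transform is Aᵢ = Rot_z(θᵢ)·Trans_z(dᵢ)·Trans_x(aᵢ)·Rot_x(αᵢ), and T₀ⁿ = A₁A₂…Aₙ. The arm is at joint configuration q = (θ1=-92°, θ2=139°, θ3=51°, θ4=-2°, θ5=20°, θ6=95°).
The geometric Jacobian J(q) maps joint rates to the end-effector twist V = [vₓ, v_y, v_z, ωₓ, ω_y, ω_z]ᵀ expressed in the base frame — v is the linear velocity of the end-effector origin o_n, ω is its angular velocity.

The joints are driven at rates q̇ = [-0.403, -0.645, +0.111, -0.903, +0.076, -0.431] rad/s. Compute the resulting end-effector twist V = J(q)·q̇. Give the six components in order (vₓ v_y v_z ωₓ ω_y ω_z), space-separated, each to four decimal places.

1.4088 0.1927 -0.9674 -0.6118 0.1061 -1.7163

o_n = [-0.1282, 1.3461, -0.3436]
J₁: ẑ×o_n = [-1.3461, -0.1282, 0.0000], ω = ẑ
J2: z=[0.9994, -0.0349, 0.0000] o=[-0.0119, -0.3398, 0.1200] → [0.0162, 0.4633, 1.6808, 0.9994, -0.0349, 0.0000]
J3: z=[0.9994, -0.0349, 0.0000] o=[0.1386, 0.2440, -0.3917] → [-0.0017, -0.0481, 1.0921, 0.9994, -0.0349, 0.0000]
J4: z=[-0.0061, -0.1735, 0.9848] o=[0.1927, 0.3603, -0.3709] → [-0.9755, -0.3158, -0.0617, -0.0061, -0.1735, 0.9848]
J5: z=[-0.9976, 0.0692, 0.0061] o=[0.2315, 0.9105, -0.2737] → [-0.0075, -0.0719, -0.4097, -0.9976, 0.0692, 0.0061]
J6: z=[0.0180, 0.1729, 0.9848] o=[0.2617, 1.3526, -0.3519] → [0.0078, -0.3841, 0.0673, 0.0180, 0.1729, 0.9848]
V = J·q̇ = [1.4088, 0.1927, -0.9674, -0.6118, 0.1061, -1.7163]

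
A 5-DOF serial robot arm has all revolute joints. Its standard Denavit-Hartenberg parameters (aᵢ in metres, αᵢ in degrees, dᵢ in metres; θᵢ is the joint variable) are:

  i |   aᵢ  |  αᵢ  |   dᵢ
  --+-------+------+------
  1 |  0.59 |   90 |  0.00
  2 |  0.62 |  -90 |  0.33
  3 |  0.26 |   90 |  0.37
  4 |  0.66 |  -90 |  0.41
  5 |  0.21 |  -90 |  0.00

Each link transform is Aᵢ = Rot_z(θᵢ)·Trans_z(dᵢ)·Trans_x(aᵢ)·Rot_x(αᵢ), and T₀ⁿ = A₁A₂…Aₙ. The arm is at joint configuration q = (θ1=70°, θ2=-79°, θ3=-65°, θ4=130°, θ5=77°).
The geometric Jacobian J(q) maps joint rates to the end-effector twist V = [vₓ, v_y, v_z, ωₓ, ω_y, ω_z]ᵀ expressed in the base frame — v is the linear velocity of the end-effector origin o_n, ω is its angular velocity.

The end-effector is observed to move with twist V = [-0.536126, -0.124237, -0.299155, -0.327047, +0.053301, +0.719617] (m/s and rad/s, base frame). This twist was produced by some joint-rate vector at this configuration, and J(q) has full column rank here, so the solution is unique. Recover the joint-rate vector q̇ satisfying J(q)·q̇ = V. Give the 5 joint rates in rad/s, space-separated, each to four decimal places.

o_n = [0.7568, 1.3763, -0.1712]
J₁: ẑ×o_n = [-1.3763, 0.7568, 0.0000], ω = ẑ
J2: z=[0.9397, -0.3420, 0.0000] o=[0.2018, 0.5544, 0.0000] → [0.0585, 0.1609, 0.9621, 0.9397, -0.3420, 0.0000]
J3: z=[0.3357, 0.9224, 0.1908] o=[0.5524, 0.5527, -0.6086] → [0.2464, -0.1079, 0.0879, 0.3357, 0.9224, 0.1908]
J4: z=[0.3380, -0.3070, 0.8897] o=[0.9052, 0.8331, -0.6459] → [-0.6290, -0.2925, 0.1380, 0.3380, -0.3070, 0.8897]
J5: z=[-0.8893, -0.4135, 0.1951] o=[0.8405, 1.2730, -0.0086] → [0.0470, -0.1609, -0.1265, -0.8893, -0.4135, 0.1951]
q̇ = J⁺·V = [0.1880, -0.3690, 0.1970, 0.5020, 0.2430]

0.1880 -0.3690 0.1970 0.5020 0.2430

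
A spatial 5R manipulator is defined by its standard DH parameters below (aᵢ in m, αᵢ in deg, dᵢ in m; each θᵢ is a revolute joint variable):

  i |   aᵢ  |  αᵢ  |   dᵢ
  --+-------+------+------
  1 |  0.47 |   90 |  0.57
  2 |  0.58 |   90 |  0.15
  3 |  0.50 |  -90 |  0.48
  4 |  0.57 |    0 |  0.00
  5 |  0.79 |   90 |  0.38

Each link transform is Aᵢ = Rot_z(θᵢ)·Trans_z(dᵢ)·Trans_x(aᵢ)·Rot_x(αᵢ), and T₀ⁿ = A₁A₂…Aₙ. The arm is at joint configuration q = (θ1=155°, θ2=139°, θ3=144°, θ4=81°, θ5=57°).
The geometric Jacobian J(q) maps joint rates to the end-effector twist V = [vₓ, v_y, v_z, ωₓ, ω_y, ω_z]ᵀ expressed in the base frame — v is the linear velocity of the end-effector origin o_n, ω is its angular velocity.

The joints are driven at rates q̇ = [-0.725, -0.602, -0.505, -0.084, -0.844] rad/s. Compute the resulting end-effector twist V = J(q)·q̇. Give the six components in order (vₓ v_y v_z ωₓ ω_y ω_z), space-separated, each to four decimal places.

0.0589 0.2875 -0.3896 0.7362 -0.1792 -0.7483

o_n = [0.1145, -0.2257, 0.3413]
J₁: ẑ×o_n = [0.2257, 0.1145, -0.0000], ω = ẑ
J2: z=[0.4226, 0.9063, 0.0000] o=[-0.4260, 0.1986, 0.5700] → [-0.2073, 0.0967, -0.6691, 0.4226, 0.9063, 0.0000]
J3: z=[-0.5946, 0.2773, 0.7547] o=[0.0341, 0.1496, 0.9505] → [0.1143, -0.3016, 0.2009, -0.5946, 0.2773, 0.7547]
J4: z=[-0.7439, -0.5457, -0.3856] o=[-0.4037, 0.6780, 1.0474] → [0.0368, -0.7251, 0.9552, -0.7439, -0.5457, -0.3856]
J5: z=[-0.7439, -0.5457, -0.3856] o=[-0.0962, 0.5925, 0.5752] → [-0.1879, -0.2552, 0.7236, -0.7439, -0.5457, -0.3856]
V = J·q̇ = [0.0589, 0.2875, -0.3896, 0.7362, -0.1792, -0.7483]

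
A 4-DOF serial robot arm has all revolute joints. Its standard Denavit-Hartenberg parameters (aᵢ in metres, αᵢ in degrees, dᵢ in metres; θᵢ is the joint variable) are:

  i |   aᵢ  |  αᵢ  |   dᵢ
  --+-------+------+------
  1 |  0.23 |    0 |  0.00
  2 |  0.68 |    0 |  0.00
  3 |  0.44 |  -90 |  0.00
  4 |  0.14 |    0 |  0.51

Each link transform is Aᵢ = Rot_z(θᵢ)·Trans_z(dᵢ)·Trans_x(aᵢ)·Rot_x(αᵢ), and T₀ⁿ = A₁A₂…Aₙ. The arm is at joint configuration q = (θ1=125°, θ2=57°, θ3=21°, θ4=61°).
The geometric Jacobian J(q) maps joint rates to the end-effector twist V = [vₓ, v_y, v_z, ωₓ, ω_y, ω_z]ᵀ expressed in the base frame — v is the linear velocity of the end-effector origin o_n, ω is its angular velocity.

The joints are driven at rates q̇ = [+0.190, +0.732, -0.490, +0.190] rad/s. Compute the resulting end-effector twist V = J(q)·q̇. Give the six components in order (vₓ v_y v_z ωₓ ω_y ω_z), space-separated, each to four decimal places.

o_n = [-1.0797, -0.5032, -0.1224]
J₁: ẑ×o_n = [0.5032, -1.0797, 0.0000], ω = ẑ
J2: z=[0.0000, 0.0000, 1.0000] o=[-0.1319, 0.1884, 0.0000] → [0.6916, -0.9478, 0.0000, 0.0000, 0.0000, 1.0000]
J3: z=[0.0000, 0.0000, 1.0000] o=[-0.8115, 0.1647, 0.0000] → [0.6679, -0.2682, 0.0000, 0.0000, 0.0000, 1.0000]
J4: z=[0.3907, -0.9205, 0.0000] o=[-1.2165, -0.0072, 0.0000] → [0.1127, 0.0478, -0.0679, 0.3907, -0.9205, 0.0000]
V = J·q̇ = [0.2960, -0.7584, -0.0129, 0.0742, -0.1749, 0.4320]

0.2960 -0.7584 -0.0129 0.0742 -0.1749 0.4320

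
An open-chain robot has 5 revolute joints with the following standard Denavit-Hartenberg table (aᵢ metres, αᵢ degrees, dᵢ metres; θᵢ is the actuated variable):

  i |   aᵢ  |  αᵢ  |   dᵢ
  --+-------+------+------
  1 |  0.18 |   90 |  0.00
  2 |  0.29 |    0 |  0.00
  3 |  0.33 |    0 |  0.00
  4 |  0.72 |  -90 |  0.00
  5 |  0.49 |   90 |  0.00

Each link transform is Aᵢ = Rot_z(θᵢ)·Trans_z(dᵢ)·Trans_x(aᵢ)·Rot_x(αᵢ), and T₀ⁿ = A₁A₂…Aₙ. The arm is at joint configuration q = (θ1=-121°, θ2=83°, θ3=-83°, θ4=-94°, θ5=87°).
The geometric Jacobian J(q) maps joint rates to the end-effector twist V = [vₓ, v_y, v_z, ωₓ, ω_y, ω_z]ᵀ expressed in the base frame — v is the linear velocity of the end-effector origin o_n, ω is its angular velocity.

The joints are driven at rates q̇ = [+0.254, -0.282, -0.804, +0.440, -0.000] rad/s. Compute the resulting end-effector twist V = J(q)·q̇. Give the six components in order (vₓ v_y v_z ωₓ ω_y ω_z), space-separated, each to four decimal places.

0.3771 0.3843 -0.3347 0.5537 -0.3327 0.2540

o_n = [0.1654, -0.6749, -0.4560]
J₁: ẑ×o_n = [0.6749, 0.1654, -0.0000], ω = ẑ
J2: z=[-0.8572, 0.5150, 0.0000] o=[-0.0927, -0.1543, 0.0000] → [-0.2349, -0.3909, 0.3133, -0.8572, 0.5150, 0.0000]
J3: z=[-0.8572, 0.5150, 0.0000] o=[-0.1109, -0.1846, 0.2878] → [-0.3831, -0.6376, 0.2780, -0.8572, 0.5150, 0.0000]
J4: z=[-0.8572, 0.5150, 0.0000] o=[-0.2809, -0.4674, 0.2878] → [-0.3831, -0.6376, -0.0520, -0.8572, 0.5150, 0.0000]
J5: z=[-0.5138, -0.8551, -0.0698] o=[-0.2550, -0.4244, -0.4304] → [0.0044, -0.0425, 0.4881, -0.5138, -0.8551, -0.0698]
V = J·q̇ = [0.3771, 0.3843, -0.3347, 0.5537, -0.3327, 0.2540]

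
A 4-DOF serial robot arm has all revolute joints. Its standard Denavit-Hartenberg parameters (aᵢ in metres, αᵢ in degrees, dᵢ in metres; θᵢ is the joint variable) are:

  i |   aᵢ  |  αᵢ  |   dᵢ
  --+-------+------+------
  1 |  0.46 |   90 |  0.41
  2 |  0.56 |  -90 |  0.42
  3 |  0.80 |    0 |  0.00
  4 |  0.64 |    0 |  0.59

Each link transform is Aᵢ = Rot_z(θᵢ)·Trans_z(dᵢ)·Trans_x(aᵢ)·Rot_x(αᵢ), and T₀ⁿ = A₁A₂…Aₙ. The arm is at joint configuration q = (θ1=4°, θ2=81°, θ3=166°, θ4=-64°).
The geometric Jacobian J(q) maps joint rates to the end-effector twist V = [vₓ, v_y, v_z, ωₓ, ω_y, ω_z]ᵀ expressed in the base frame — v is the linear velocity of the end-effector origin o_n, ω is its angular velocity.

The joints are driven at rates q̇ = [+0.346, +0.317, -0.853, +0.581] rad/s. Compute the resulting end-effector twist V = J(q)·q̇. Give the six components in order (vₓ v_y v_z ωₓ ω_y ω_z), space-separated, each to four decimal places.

o_n = [-0.2048, 0.3862, 0.1573]
J₁: ẑ×o_n = [-0.3862, -0.2048, 0.0000], ω = ẑ
J2: z=[0.0698, -0.9976, 0.0000] o=[0.4589, 0.0321, 0.4100] → [0.2521, 0.0176, -0.6374, 0.0698, -0.9976, 0.0000]
J3: z=[-0.9853, -0.0689, 0.1564] o=[0.5756, -0.3808, 0.9631] → [-0.0645, -0.9160, -0.8095, -0.9853, -0.0689, 0.1564]
J4: z=[-0.9853, -0.0689, 0.1564] o=[0.4409, -0.1962, 0.1964] → [-0.0884, -0.1396, -0.6183, -0.9853, -0.0689, 0.1564]
V = J·q̇ = [-0.0501, 0.6350, 0.1292, 0.2901, -0.2975, 0.3034]

-0.0501 0.6350 0.1292 0.2901 -0.2975 0.3034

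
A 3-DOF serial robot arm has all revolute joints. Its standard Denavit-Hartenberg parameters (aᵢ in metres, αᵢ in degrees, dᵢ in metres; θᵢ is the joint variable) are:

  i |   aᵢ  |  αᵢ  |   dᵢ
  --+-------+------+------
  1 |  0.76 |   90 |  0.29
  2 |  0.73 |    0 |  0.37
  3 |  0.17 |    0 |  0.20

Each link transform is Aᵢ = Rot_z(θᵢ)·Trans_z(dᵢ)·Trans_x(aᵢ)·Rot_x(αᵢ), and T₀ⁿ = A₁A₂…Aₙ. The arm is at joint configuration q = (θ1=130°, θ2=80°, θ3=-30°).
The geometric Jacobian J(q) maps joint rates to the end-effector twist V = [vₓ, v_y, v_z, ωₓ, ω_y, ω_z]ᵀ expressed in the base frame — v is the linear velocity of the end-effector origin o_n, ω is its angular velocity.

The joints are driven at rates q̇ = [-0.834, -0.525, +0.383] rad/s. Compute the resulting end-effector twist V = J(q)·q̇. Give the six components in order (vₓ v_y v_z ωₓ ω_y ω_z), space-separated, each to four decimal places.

o_n = [-0.2036, 1.1294, 1.1391]
J₁: ẑ×o_n = [-1.1294, -0.2036, 0.0000], ω = ẑ
J2: z=[0.7660, 0.6428, 0.0000] o=[-0.4885, 0.5822, 0.2900] → [0.5458, -0.6505, 0.2360, 0.7660, 0.6428, 0.0000]
J3: z=[0.7660, 0.6428, 0.0000] o=[-0.2866, 0.9171, 1.0089] → [0.0837, -0.0998, 0.1093, 0.7660, 0.6428, 0.0000]
V = J·q̇ = [0.6874, 0.4731, -0.0821, -0.1088, -0.0913, -0.8340]

0.6874 0.4731 -0.0821 -0.1088 -0.0913 -0.8340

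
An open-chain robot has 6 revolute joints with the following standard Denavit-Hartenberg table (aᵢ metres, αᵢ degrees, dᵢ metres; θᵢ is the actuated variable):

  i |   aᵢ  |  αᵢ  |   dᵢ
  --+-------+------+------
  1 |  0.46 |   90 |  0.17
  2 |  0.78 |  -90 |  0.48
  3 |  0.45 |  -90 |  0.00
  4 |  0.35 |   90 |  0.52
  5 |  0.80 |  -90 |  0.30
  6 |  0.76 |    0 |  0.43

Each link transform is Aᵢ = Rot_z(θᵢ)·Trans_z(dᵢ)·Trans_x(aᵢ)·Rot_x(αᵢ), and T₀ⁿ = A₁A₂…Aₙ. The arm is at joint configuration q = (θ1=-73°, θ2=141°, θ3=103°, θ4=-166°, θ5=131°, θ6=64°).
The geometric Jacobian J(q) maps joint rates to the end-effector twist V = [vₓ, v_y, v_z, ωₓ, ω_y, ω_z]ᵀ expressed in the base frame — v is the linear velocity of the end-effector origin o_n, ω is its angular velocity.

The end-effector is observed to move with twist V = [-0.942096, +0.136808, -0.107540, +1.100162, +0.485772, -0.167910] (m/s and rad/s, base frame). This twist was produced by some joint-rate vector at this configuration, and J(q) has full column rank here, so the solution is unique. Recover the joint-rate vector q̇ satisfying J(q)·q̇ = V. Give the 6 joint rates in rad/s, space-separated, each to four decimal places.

-0.0240 -0.6680 0.8190 0.4200 0.4760 0.8510

o_n = [0.6868, -0.5990, -0.3387]
J₁: ẑ×o_n = [0.5990, 0.6868, -0.0000], ω = ẑ
J2: z=[-0.9563, -0.2924, 0.0000] o=[0.1345, -0.4399, 0.1700] → [0.1487, -0.4865, 0.3136, -0.9563, -0.2924, 0.0000]
J3: z=[-0.1840, 0.6018, -0.7771] o=[-0.5018, -0.0006, 0.6609] → [-1.0666, -1.1076, -0.6052, -0.1840, 0.6018, -0.7771]
J4: z=[0.0063, -0.7899, -0.6132] o=[-0.0595, 0.0524, 0.5972] → [0.3399, -0.4517, 0.5854, 0.0063, -0.7899, -0.6132]
J5: z=[-0.0593, -0.6124, 0.7883] o=[-0.4056, -0.3474, 0.2606] → [0.5654, 0.8256, 0.6839, -0.0593, -0.6124, 0.7883]
J6: z=[0.7493, 0.4945, 0.4405] o=[0.1044, -1.0245, 0.1534] → [-0.4308, 0.6253, 0.0308, 0.7493, 0.4945, 0.4405]
q̇ = J⁺·V = [-0.0240, -0.6680, 0.8190, 0.4200, 0.4760, 0.8510]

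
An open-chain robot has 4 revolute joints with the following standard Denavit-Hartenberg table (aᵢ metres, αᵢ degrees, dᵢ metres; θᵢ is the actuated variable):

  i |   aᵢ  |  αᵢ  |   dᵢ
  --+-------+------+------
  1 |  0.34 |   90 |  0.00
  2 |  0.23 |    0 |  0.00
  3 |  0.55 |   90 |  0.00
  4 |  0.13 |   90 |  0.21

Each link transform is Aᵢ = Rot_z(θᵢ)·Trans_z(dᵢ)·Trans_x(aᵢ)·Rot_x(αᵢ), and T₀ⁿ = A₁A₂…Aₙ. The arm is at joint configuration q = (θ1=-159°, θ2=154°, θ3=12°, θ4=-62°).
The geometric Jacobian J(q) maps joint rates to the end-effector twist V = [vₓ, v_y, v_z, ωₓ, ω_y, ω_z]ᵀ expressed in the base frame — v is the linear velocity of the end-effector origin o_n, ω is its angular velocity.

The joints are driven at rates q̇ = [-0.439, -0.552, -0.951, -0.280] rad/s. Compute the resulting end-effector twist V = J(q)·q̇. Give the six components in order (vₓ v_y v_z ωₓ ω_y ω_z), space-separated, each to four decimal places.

o_n = [0.4228, 0.0393, 0.4524]
J₁: ẑ×o_n = [-0.0393, 0.4228, 0.0000], ω = ẑ
J2: z=[-0.3584, 0.9336, 0.0000] o=[-0.3174, -0.1218, 0.0000] → [0.4224, 0.1621, -0.7488, -0.3584, 0.9336, 0.0000]
J3: z=[-0.3584, 0.9336, 0.0000] o=[-0.1244, -0.0478, 0.1008] → [0.3282, 0.1260, -0.5421, -0.3584, 0.9336, 0.0000]
J4: z=[-0.2259, -0.0867, 0.9703] o=[0.3738, 0.1435, 0.2339] → [0.0821, 0.0969, 0.0278, -0.2259, -0.0867, 0.9703]
V = J·q̇ = [-0.5510, -0.4220, 0.9211, 0.6019, -1.3789, -0.7107]

-0.5510 -0.4220 0.9211 0.6019 -1.3789 -0.7107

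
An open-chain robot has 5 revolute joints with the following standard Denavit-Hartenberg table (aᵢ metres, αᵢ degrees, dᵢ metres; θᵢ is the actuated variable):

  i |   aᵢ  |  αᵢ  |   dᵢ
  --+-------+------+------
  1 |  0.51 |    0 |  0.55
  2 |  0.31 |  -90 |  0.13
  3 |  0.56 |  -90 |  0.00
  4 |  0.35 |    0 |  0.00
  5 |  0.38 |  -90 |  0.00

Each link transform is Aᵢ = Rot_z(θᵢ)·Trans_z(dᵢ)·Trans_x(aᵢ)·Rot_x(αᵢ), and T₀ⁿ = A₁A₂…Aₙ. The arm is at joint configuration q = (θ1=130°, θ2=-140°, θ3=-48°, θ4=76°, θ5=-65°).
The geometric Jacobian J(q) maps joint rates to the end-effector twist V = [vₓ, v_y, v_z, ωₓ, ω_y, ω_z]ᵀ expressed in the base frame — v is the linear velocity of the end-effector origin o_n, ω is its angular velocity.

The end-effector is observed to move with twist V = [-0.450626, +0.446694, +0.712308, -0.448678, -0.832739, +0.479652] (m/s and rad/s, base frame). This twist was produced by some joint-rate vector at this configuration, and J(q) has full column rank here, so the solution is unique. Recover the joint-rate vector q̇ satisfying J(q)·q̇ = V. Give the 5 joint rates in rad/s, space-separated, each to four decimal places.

o_n = [0.5765, -0.1872, 1.4363]
J₁: ẑ×o_n = [0.1872, 0.5765, -0.0000], ω = ẑ
J2: z=[0.0000, 0.0000, 1.0000] o=[-0.3278, 0.3907, 0.5500] → [0.5779, 0.9044, -0.0000, 0.0000, 0.0000, 1.0000]
J3: z=[0.1736, 0.9848, 0.0000] o=[-0.0225, 0.3369, 0.6800] → [0.7448, -0.1313, -0.6810, 0.1736, 0.9848, 0.0000]
J4: z=[0.7319, -0.1290, -0.6691] o=[0.3465, 0.2718, 1.0962] → [-0.3510, -0.4029, -0.3063, 0.7319, -0.1290, -0.6691]
J5: z=[0.7319, -0.1290, -0.6691] o=[0.3433, -0.0725, 1.1591] → [-0.1126, -0.3589, -0.0539, 0.7319, -0.1290, -0.6691]
q̇ = J⁺·V = [0.0620, 0.1500, -0.8980, -0.3140, -0.0860]

0.0620 0.1500 -0.8980 -0.3140 -0.0860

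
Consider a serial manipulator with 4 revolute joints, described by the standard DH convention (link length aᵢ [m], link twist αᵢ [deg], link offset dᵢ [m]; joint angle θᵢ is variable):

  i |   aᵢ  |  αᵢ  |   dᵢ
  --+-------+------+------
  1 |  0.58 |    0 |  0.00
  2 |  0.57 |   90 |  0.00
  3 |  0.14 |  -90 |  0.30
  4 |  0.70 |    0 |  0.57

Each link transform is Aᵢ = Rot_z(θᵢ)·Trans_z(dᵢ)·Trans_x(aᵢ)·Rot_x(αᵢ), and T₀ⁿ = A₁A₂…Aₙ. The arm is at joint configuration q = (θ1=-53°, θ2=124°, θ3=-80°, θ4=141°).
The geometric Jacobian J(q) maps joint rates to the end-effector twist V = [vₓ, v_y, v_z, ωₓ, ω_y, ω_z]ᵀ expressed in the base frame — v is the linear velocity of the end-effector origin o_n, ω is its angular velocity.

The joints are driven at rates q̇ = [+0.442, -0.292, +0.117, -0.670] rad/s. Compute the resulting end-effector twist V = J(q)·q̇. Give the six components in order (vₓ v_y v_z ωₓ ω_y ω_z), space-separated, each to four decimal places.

-0.2995 0.2983 -0.2332 -0.1042 -0.6620 0.0337

o_n = [0.5617, 0.5859, 0.4968]
J₁: ẑ×o_n = [-0.5859, 0.5617, 0.0000], ω = ẑ
J2: z=[0.0000, 0.0000, 1.0000] o=[0.3491, -0.4632, 0.0000] → [-1.0491, 0.2126, 0.0000, 0.0000, 0.0000, 1.0000]
J3: z=[0.9455, -0.3256, 0.0000] o=[0.5346, 0.0757, 0.0000] → [-0.1618, -0.4698, 0.4912, 0.9455, -0.3256, 0.0000]
J4: z=[0.3206, 0.9312, 0.1736] o=[0.8262, 0.0011, -0.1379] → [0.4895, -0.2494, 0.4338, 0.3206, 0.9312, 0.1736]
V = J·q̇ = [-0.2995, 0.2983, -0.2332, -0.1042, -0.6620, 0.0337]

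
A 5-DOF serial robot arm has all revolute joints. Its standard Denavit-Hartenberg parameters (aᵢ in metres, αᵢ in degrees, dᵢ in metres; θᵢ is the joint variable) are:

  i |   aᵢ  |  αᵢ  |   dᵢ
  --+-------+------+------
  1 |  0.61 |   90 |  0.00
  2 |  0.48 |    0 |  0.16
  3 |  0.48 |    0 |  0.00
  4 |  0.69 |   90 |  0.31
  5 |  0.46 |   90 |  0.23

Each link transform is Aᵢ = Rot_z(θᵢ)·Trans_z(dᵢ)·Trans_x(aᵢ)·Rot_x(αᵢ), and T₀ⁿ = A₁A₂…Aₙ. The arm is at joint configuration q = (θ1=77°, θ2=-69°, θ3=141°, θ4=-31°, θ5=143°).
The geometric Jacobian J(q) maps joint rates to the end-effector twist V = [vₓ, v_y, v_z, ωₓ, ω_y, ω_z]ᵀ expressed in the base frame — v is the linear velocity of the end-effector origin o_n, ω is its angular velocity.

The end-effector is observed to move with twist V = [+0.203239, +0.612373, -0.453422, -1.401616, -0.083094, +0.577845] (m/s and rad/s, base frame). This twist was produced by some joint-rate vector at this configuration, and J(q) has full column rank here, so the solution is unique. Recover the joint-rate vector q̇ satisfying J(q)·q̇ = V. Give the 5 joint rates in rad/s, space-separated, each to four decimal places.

0.1220 0.2820 -0.8240 -0.8050 -0.6040

o_n = [1.0257, 1.1228, 0.0465]
J₁: ẑ×o_n = [-1.1228, 1.0257, 0.0000], ω = ẑ
J2: z=[0.9744, -0.2250, 0.0000] o=[0.1372, 0.5944, 0.0000] → [-0.0105, -0.0453, 0.7147, 0.9744, -0.2250, 0.0000]
J3: z=[0.9744, -0.2250, 0.0000] o=[0.3318, 0.7260, -0.4481] → [-0.1113, -0.4819, 0.5427, 0.9744, -0.2250, 0.0000]
J4: z=[0.9744, -0.2250, 0.0000] o=[0.3652, 0.8705, 0.0084] → [-0.0086, -0.0371, 0.3944, 0.9744, -0.2250, 0.0000]
J5: z=[0.1476, 0.6392, -0.7547] o=[0.7844, 1.3082, 0.4611] → [-0.4050, -0.1209, -0.1816, 0.1476, 0.6392, -0.7547]
q̇ = J⁺·V = [0.1220, 0.2820, -0.8240, -0.8050, -0.6040]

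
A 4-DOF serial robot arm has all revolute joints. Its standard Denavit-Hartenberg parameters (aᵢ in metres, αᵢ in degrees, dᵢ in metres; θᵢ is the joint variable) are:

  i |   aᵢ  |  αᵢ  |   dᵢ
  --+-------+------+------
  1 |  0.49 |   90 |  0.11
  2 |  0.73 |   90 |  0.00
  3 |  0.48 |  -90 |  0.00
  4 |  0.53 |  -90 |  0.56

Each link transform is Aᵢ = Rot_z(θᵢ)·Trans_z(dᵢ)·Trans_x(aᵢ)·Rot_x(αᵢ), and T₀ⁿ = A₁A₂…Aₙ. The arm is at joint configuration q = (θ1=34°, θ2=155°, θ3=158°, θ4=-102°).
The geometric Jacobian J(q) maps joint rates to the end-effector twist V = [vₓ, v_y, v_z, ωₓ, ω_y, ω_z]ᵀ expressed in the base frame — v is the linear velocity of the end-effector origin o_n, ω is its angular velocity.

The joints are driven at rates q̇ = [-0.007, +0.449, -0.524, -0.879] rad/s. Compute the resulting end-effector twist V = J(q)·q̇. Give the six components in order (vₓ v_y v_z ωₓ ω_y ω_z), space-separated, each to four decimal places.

o_n = [0.2417, 0.6223, 0.6548]
J₁: ẑ×o_n = [-0.6223, 0.2417, 0.0000], ω = ẑ
J2: z=[0.5592, -0.8290, 0.0000] o=[0.4062, 0.2740, 0.1100] → [-0.4517, -0.3046, 0.0584, 0.5592, -0.8290, 0.0000]
J3: z=[0.3504, 0.2363, 0.9063] o=[-0.1423, -0.0960, 0.4185] → [-0.5951, 0.2652, 0.1609, 0.3504, 0.2363, 0.9063]
J4: z=[-0.2370, 0.9585, -0.1583] o=[0.2927, -0.0195, 0.2304] → [0.5084, 0.1086, -0.1033, -0.2370, 0.9585, -0.1583]
V = J·q̇ = [-0.3335, -0.3730, 0.0327, 0.2758, -1.3386, -0.3427]

-0.3335 -0.3730 0.0327 0.2758 -1.3386 -0.3427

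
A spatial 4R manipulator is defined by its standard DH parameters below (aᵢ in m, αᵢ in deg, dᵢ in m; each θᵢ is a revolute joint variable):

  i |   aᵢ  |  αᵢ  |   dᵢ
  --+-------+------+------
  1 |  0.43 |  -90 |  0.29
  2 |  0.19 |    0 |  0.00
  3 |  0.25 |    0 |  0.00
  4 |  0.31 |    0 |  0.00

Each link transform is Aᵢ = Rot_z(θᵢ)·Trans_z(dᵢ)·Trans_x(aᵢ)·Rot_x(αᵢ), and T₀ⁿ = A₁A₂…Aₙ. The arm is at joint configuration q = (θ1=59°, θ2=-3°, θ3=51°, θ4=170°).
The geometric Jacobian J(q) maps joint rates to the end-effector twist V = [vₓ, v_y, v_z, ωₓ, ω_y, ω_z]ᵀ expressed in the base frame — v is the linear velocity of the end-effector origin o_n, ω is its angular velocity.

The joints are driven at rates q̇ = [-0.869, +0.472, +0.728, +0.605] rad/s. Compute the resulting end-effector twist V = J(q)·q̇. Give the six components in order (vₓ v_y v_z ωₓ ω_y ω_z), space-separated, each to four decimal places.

o_n = [0.2795, 0.4652, 0.3050]
J₁: ẑ×o_n = [-0.4652, 0.2795, 0.0000], ω = ẑ
J2: z=[-0.8572, 0.5150, 0.0000] o=[0.2215, 0.3686, 0.2900] → [0.0077, 0.0129, -0.1127, -0.8572, 0.5150, 0.0000]
J3: z=[-0.8572, 0.5150, 0.0000] o=[0.3192, 0.5312, 0.2999] → [0.0026, 0.0043, 0.0770, -0.8572, 0.5150, 0.0000]
J4: z=[-0.8572, 0.5150, 0.0000] o=[0.4053, 0.6746, 0.1142] → [0.0983, 0.1636, 0.2443, -0.8572, 0.5150, 0.0000]
V = J·q̇ = [0.4693, -0.1347, 0.1506, -1.5472, 0.9296, -0.8690]

0.4693 -0.1347 0.1506 -1.5472 0.9296 -0.8690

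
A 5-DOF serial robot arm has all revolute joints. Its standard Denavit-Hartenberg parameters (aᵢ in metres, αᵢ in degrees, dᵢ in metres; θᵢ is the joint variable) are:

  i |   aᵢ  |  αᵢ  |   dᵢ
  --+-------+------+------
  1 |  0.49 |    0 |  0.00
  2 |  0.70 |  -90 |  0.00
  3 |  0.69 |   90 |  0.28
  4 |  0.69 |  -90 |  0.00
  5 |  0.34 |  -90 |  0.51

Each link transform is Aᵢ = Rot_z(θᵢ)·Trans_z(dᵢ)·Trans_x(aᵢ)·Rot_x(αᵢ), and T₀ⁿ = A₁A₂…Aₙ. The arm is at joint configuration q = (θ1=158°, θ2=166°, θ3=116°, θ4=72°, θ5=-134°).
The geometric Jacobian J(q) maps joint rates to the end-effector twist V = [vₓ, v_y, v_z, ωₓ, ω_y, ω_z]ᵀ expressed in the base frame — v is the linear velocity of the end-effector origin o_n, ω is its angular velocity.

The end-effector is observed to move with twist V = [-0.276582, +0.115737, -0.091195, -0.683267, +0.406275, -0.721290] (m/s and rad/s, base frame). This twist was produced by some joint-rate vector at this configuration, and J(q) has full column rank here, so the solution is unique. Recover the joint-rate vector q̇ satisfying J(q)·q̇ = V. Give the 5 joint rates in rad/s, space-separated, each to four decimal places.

-0.1790 0.0610 0.2160 -0.4470 -0.9350

o_n = [0.6783, 0.4350, -0.4175]
J₁: ẑ×o_n = [-0.4350, 0.6783, 0.0000], ω = ẑ
J2: z=[0.0000, 0.0000, 1.0000] o=[-0.4543, 0.1836, 0.0000] → [-0.2515, 1.1326, 0.0000, 0.0000, 0.0000, 1.0000]
J3: z=[0.5878, 0.8090, 0.0000] o=[0.1120, -0.2279, 0.0000] → [-0.3377, 0.2454, -0.0685, 0.5878, 0.8090, 0.0000]
J4: z=[0.7271, -0.5283, -0.4384] o=[0.0319, 0.1764, -0.6202] → [0.0063, -0.4308, 0.5296, 0.7271, -0.5283, -0.4384]
J5: z=[0.5189, 0.0049, 0.8548] o=[0.3420, 0.7623, -0.8118] → [0.2817, 0.0829, -0.1715, 0.5189, 0.0049, 0.8548]
q̇ = J⁺·V = [-0.1790, 0.0610, 0.2160, -0.4470, -0.9350]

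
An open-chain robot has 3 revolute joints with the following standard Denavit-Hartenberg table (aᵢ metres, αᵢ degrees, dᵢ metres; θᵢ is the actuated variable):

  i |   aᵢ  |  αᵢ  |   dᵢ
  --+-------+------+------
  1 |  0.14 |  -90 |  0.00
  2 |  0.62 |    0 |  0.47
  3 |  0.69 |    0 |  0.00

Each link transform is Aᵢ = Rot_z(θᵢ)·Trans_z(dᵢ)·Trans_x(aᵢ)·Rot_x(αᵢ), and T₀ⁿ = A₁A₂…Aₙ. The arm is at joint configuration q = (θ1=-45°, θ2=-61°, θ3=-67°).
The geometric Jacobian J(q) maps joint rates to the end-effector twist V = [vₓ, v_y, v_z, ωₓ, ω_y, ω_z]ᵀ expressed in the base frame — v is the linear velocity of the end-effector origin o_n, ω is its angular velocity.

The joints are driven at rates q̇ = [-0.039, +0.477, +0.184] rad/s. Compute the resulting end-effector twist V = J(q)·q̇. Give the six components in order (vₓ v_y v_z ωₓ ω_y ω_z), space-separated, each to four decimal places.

o_n = [0.3435, 0.3212, 1.0860]
J₁: ẑ×o_n = [-0.3212, 0.3435, 0.0000], ω = ẑ
J2: z=[0.7071, 0.7071, 0.0000] o=[0.0990, -0.0990, 0.0000] → [0.7679, -0.7679, 0.1242, 0.7071, 0.7071, 0.0000]
J3: z=[0.7071, 0.7071, 0.0000] o=[0.6439, 0.0208, 0.5423] → [0.3845, -0.3845, 0.4248, 0.7071, 0.7071, 0.0000]
V = J·q̇ = [0.4496, -0.4504, 0.1374, 0.4674, 0.4674, -0.0390]

0.4496 -0.4504 0.1374 0.4674 0.4674 -0.0390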